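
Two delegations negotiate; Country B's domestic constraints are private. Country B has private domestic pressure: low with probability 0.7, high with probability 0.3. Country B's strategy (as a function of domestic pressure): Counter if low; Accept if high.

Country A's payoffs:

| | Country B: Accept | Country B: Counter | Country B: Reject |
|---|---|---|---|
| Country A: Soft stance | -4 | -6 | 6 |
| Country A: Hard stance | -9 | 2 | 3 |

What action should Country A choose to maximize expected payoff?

Hard stance

Compute Country A's expected payoff for each action, taking the expectation over Country B's type.
E[Soft stance] = 0.7·(-6) + 0.3·(-4) = -5.4
E[Hard stance] = 0.7·(2) + 0.3·(-9) = -1.3
Best response: Hard stance (-1.3 is the largest).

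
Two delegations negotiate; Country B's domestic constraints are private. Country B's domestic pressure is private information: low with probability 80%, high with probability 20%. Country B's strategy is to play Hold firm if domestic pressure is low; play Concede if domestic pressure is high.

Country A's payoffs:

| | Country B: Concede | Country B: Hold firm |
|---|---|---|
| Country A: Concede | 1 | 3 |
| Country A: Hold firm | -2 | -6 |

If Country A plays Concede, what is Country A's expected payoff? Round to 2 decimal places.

2.60

Take the expectation over Country B's domestic pressure, weighting each type's action by its prior probability.
E[Concede] = 0.8·3 + 0.2·1 = 2.4 + 0.2 = 2.6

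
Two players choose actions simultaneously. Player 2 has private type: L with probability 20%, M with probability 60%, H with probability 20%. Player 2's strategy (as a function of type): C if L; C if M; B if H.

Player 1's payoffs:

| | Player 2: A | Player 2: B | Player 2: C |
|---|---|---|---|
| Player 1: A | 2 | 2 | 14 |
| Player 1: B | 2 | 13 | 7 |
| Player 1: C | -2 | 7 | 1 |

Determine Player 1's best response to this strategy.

E[A] = 0.2·(14) + 0.6·(14) + 0.2·(2) = 11.6
E[B] = 0.2·(7) + 0.6·(7) + 0.2·(13) = 8.2
E[C] = 0.2·(1) + 0.6·(1) + 0.2·(7) = 2.2
Best response: A (11.6 is the largest).

A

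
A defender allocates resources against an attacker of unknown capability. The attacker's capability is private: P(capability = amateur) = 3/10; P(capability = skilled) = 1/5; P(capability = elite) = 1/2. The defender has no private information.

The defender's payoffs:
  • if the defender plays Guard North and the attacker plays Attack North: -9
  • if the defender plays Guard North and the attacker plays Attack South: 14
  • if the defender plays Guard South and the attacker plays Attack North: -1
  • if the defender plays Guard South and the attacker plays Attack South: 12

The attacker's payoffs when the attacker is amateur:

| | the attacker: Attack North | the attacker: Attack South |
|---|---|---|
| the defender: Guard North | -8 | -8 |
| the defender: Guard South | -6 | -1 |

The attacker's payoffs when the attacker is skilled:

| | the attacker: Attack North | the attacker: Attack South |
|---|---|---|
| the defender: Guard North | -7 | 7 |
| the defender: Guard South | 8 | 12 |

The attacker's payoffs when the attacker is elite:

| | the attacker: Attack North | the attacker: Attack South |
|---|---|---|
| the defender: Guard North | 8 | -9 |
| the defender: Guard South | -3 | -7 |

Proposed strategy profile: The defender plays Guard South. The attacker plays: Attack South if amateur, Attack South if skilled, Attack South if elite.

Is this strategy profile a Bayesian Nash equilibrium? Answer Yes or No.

The defender plays Guard South: E[Guard South] = 3/10·(12) + 1/5·(12) + 1/2·(12) = 12; E[Guard North] = 14. Not best-responding. ✗
The attacker (capability amateur), facing Guard South: Attack North gives -6, Attack South gives -1. Proposed Attack South is best. ✓
The attacker (capability skilled), facing Guard South: Attack North gives 8, Attack South gives 12. Proposed Attack South is best. ✓
The attacker (capability elite), facing Guard South: Attack North gives -3, Attack South gives -7. Proposed Attack South is not best — profitable deviation exists. ✗

No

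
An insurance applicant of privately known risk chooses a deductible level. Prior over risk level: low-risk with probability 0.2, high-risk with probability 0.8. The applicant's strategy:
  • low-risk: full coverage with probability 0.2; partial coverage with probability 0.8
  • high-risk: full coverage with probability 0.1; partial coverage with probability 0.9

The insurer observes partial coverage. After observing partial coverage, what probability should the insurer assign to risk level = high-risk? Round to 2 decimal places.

0.82

P(partial coverage) = 0.2·0.8 + 0.8·0.9 = 0.88
P(high-risk | partial coverage) = (0.8·0.9) / 0.88 = 0.72 / 0.88 = 0.818182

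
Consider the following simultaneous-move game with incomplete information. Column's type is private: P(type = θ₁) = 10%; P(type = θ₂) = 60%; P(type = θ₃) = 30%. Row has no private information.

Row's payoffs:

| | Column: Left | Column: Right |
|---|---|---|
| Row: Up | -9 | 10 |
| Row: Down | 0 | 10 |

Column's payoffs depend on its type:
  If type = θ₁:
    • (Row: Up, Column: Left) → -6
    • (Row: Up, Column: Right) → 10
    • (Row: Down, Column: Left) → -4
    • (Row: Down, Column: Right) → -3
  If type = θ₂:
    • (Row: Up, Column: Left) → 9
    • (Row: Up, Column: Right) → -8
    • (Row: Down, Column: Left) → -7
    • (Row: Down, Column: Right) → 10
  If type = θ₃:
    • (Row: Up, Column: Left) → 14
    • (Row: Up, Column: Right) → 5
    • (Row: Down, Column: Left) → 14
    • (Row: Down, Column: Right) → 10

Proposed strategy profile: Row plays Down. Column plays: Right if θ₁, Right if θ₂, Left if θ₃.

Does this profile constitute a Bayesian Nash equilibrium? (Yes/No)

Yes

A profile is a BNE iff every type of every player is best-responding given beliefs about the other side.
Row plays Down: E[Down] = 0.1·(10) + 0.6·(10) + 0.3·(0) = 7; E[Up] = 4.3. Best-responding. ✓
Column (type θ₁), facing Down: Left gives -4, Right gives -3. Proposed Right is best. ✓
Column (type θ₂), facing Down: Left gives -7, Right gives 10. Proposed Right is best. ✓
Column (type θ₃), facing Down: Left gives 14, Right gives 10. Proposed Left is best. ✓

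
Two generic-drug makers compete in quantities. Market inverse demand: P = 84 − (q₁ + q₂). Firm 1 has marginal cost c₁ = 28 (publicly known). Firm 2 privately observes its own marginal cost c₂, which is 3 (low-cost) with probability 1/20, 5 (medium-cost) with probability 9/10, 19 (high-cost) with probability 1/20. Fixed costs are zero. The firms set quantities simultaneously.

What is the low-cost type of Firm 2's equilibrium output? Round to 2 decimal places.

Firm 2 with cost c maximizes (84 − (q₁+q₂) − c)·q₂, giving q₂(c) = (84 − c − q₁)/2.
E[c₂] = 1/20·3 + 9/10·5 + 1/20·19 = 5.6
Firm 1's FOC against E[q₂] yields q₁ = (84 − 2·28 + E[c₂])/3 = (84 − 56 + 5.6)/3 = 11.2.
q₂(low-cost) = (84 − 3 − 11.2)/2 = 34.9.

34.90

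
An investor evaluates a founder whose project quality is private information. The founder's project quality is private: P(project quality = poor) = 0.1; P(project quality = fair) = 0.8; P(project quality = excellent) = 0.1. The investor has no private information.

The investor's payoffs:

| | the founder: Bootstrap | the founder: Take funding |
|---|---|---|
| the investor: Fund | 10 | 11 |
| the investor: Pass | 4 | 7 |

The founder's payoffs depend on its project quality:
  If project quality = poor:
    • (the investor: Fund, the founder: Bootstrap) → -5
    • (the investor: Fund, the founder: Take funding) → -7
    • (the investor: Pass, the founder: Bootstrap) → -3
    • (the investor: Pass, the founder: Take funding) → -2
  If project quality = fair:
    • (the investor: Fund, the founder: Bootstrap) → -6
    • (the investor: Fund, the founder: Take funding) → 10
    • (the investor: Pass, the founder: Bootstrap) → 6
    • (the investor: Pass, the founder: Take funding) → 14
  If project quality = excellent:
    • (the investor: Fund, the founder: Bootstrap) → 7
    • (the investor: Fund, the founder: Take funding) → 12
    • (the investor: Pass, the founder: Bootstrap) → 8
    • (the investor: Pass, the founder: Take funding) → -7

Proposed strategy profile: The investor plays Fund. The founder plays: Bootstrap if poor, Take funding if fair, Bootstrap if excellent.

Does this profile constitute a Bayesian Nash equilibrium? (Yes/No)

The investor plays Fund: E[Fund] = 0.1·(10) + 0.8·(11) + 0.1·(10) = 10.8; E[Pass] = 6.4. Best-responding. ✓
The founder (project quality poor), facing Fund: Bootstrap gives -5, Take funding gives -7. Proposed Bootstrap is best. ✓
The founder (project quality fair), facing Fund: Bootstrap gives -6, Take funding gives 10. Proposed Take funding is best. ✓
The founder (project quality excellent), facing Fund: Bootstrap gives 7, Take funding gives 12. Proposed Bootstrap is not best — profitable deviation exists. ✗

No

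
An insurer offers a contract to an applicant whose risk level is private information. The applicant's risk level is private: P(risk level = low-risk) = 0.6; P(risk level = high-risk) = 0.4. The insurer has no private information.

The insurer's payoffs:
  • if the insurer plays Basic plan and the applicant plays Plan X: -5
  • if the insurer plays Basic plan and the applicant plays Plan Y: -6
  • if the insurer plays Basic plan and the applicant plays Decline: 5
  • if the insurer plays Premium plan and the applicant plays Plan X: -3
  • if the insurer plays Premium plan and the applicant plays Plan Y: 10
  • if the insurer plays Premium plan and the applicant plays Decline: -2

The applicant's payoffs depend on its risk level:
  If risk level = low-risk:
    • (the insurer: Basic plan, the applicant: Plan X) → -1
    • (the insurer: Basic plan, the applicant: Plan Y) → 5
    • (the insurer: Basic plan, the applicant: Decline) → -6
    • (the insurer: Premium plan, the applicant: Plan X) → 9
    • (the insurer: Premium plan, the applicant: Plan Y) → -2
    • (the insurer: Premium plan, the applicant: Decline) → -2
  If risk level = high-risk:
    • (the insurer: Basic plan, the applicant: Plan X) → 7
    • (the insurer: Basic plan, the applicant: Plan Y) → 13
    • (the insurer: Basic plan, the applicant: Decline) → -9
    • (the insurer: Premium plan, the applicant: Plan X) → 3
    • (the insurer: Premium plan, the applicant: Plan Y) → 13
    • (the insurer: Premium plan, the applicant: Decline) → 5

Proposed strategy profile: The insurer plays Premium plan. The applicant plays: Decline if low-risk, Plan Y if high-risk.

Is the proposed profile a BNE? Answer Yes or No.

No

The insurer plays Premium plan: E[Premium plan] = 0.6·(-2) + 0.4·(10) = 2.8; E[Basic plan] = 0.6. Best-responding. ✓
The applicant (risk level low-risk), facing Premium plan: Plan X gives 9, Plan Y gives -2, Decline gives -2. Proposed Decline is not best — profitable deviation exists. ✗
The applicant (risk level high-risk), facing Premium plan: Plan X gives 3, Plan Y gives 13, Decline gives 5. Proposed Plan Y is best. ✓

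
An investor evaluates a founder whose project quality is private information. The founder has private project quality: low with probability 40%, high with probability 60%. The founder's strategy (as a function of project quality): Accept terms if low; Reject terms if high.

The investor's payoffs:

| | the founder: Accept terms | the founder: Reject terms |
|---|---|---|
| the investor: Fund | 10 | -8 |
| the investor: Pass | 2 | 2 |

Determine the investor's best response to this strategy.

Compute the investor's expected payoff for each action, taking the expectation over the founder's type.
E[Fund] = 0.4·(10) + 0.6·(-8) = -0.8
E[Pass] = 0.4·(2) + 0.6·(2) = 2
Best response: Pass (2 is the largest).

Pass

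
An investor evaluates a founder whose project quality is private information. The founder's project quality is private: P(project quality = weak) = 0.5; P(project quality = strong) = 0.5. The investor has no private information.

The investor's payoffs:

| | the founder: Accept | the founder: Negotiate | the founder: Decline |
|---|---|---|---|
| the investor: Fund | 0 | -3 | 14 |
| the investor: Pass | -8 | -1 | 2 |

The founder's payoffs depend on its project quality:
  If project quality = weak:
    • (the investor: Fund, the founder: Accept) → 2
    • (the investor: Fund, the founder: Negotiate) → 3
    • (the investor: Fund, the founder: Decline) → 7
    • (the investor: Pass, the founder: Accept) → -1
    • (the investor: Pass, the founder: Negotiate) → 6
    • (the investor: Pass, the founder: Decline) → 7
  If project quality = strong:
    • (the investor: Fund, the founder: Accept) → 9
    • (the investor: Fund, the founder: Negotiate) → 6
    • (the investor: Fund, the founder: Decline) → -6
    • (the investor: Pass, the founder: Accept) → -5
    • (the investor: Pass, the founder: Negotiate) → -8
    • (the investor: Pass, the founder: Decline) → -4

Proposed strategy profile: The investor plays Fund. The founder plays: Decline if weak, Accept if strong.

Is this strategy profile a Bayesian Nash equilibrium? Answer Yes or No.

Yes

The investor plays Fund: E[Fund] = 0.5·(14) + 0.5·(0) = 7; E[Pass] = -3. Best-responding. ✓
The founder (project quality weak), facing Fund: Accept gives 2, Negotiate gives 3, Decline gives 7. Proposed Decline is best. ✓
The founder (project quality strong), facing Fund: Accept gives 9, Negotiate gives 6, Decline gives -6. Proposed Accept is best. ✓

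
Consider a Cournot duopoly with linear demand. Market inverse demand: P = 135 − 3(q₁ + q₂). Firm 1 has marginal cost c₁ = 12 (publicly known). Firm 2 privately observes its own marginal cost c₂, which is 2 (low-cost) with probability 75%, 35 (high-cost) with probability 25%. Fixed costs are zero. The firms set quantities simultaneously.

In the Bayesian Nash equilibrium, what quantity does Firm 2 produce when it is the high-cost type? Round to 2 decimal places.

Firm 2 with cost c maximizes (135 − 3(q₁+q₂) − c)·q₂, giving q₂(c) = (135 − c − 3q₁)/6.
E[c₂] = 0.75·2 + 0.25·35 = 10.25
Firm 1's FOC against E[q₂] yields q₁ = (135 − 2·12 + E[c₂])/9 = (135 − 24 + 10.25)/9 = 13.4722.
q₂(high-cost) = (135 − 35 − 3·13.4722)/6 = 9.93056.

9.93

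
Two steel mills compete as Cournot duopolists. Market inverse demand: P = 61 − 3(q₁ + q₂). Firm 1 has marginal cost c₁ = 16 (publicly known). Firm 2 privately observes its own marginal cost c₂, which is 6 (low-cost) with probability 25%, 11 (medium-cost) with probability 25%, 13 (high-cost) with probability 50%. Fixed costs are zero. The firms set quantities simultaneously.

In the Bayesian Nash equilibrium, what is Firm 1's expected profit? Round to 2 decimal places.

Each type of Firm 2 best-responds to q₁; Firm 1 best-responds to the expected q₂ over Firm 2's types.
Firm 2 with cost c maximizes (61 − 3(q₁+q₂) − c)·q₂, giving q₂(c) = (61 − c − 3q₁)/6.
E[c₂] = 0.25·6 + 0.25·11 + 0.5·13 = 10.75
Firm 1's FOC against E[q₂] yields q₁ = (61 − 2·16 + E[c₂])/9 = (61 − 32 + 10.75)/9 = 4.41667.
E[P] = 61 − 3·(q₁ + E[q₂]) = 29.25; Firm 1's expected profit = (E[P] − 16)·q₁ = (29.25 − 16)·4.41667 = 58.5208.

58.52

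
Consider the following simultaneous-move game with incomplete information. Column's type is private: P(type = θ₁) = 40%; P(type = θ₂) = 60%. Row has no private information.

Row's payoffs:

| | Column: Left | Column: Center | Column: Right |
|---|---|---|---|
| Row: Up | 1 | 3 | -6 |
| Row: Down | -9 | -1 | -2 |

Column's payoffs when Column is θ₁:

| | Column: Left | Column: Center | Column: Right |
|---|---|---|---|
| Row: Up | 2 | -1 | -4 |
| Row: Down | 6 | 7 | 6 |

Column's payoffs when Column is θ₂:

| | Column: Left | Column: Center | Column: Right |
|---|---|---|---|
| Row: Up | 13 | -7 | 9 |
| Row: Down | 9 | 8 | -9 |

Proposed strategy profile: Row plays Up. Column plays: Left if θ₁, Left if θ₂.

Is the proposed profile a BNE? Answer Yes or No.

Row plays Up: E[Up] = 0.4·(1) + 0.6·(1) = 1; E[Down] = -9. Best-responding. ✓
Column (type θ₁), facing Up: Left gives 2, Center gives -1, Right gives -4. Proposed Left is best. ✓
Column (type θ₂), facing Up: Left gives 13, Center gives -7, Right gives 9. Proposed Left is best. ✓

Yes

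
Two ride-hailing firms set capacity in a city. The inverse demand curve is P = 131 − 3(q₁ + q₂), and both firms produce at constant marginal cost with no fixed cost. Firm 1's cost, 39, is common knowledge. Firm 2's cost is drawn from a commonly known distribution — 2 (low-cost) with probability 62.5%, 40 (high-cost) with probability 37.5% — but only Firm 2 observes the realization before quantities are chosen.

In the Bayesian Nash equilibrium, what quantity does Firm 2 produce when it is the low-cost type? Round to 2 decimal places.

Type-c best response for Firm 2: q₂(c) = (131 − c)/6 − q₁/2.
Firm 1 maximizes expected profit; its first-order condition is 131 − 6q₁ − 3E[q₂] − 39 = 0.
Substituting E[q₂] and solving: E[c₂] = 16.25, so q₁ = (131 − 2·39 + 16.25)/9 = 7.69444.
q₂(low-cost) = (131 − 2 − 3·7.69444)/6 = 17.6528.

17.65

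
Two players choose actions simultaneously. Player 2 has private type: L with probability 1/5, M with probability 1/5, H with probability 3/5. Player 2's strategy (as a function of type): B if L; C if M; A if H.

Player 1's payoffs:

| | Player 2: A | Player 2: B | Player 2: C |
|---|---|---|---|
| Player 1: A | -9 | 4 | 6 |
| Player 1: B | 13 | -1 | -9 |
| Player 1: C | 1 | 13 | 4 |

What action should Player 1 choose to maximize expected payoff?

B

E[A] = 1/5·(4) + 1/5·(6) + 3/5·(-9) = -17/5
E[B] = 1/5·(-1) + 1/5·(-9) + 3/5·(13) = 29/5
E[C] = 1/5·(13) + 1/5·(4) + 3/5·(1) = 4
Best response: B (29/5 is the largest).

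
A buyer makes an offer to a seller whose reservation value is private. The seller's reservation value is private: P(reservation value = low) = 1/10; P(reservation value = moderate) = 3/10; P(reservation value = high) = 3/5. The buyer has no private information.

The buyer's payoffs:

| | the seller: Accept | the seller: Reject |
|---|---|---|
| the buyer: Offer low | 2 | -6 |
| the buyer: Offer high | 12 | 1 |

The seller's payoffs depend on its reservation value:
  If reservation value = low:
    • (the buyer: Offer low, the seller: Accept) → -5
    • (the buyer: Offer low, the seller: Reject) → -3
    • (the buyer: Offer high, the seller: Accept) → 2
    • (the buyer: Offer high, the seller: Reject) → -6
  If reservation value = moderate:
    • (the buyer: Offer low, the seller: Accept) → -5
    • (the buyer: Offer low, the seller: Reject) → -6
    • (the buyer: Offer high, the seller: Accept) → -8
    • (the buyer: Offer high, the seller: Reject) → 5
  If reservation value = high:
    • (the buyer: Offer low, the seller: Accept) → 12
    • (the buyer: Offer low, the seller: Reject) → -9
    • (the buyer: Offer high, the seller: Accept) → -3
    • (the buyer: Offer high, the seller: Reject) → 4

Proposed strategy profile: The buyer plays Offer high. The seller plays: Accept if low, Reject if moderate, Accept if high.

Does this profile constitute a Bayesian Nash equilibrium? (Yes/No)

No

The buyer plays Offer high: E[Offer high] = 1/10·(12) + 3/10·(1) + 3/5·(12) = 87/10; E[Offer low] = -2/5. Best-responding. ✓
The seller (reservation value low), facing Offer high: Accept gives 2, Reject gives -6. Proposed Accept is best. ✓
The seller (reservation value moderate), facing Offer high: Accept gives -8, Reject gives 5. Proposed Reject is best. ✓
The seller (reservation value high), facing Offer high: Accept gives -3, Reject gives 4. Proposed Accept is not best — profitable deviation exists. ✗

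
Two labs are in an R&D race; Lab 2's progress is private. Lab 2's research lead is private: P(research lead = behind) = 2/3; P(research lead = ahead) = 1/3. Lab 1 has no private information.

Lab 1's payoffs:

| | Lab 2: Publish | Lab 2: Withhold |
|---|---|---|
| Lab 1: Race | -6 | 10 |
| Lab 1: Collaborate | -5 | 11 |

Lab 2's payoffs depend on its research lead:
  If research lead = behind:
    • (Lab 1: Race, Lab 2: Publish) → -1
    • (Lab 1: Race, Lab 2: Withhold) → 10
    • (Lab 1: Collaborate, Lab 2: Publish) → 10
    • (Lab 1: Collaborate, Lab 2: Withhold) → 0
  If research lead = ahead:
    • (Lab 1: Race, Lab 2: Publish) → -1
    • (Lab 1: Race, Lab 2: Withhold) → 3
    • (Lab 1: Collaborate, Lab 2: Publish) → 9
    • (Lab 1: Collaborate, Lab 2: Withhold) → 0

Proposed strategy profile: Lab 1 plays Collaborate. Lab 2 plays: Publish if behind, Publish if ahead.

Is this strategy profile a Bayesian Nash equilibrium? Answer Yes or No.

A profile is a BNE iff every type of every player is best-responding given beliefs about the other side.
Lab 1 plays Collaborate: E[Collaborate] = 2/3·(-5) + 1/3·(-5) = -5; E[Race] = -6. Best-responding. ✓
Lab 2 (research lead behind), facing Collaborate: Publish gives 10, Withhold gives 0. Proposed Publish is best. ✓
Lab 2 (research lead ahead), facing Collaborate: Publish gives 9, Withhold gives 0. Proposed Publish is best. ✓

Yes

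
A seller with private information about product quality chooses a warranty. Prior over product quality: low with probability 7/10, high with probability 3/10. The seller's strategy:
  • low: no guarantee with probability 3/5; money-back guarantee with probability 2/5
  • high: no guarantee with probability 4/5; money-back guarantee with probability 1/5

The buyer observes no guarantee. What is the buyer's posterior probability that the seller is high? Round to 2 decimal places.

0.36

P(no guarantee) = (7/10)·(3/5) + (3/10)·(4/5) = 33/50
P(high | no guarantee) = ((3/10)·(4/5)) / (33/50) = (6/25) / (33/50) = 4/11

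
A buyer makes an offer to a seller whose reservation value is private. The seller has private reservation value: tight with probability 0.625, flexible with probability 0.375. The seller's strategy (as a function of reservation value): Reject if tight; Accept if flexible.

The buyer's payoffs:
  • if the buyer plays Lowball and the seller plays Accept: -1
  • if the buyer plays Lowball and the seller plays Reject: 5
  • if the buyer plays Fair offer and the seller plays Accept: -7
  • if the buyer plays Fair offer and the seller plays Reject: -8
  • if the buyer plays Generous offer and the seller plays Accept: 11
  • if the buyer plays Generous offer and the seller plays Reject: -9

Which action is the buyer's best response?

Lowball

E[Lowball] = 0.625·(5) + 0.375·(-1) = 2.75
E[Fair offer] = 0.625·(-8) + 0.375·(-7) = -7.625
E[Generous offer] = 0.625·(-9) + 0.375·(11) = -1.5
Best response: Lowball (2.75 is the largest).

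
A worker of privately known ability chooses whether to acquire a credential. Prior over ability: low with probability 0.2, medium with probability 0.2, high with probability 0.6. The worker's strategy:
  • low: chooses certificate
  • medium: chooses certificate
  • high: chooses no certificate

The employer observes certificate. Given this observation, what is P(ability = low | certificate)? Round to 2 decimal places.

Apply Bayes' rule using the sender's strategy as the likelihood.
P(certificate) = 0.2·1 + 0.2·1 + 0.6·0 = 0.4
P(low | certificate) = (0.2·1) / 0.4 = 0.2 / 0.4 = 0.5

0.50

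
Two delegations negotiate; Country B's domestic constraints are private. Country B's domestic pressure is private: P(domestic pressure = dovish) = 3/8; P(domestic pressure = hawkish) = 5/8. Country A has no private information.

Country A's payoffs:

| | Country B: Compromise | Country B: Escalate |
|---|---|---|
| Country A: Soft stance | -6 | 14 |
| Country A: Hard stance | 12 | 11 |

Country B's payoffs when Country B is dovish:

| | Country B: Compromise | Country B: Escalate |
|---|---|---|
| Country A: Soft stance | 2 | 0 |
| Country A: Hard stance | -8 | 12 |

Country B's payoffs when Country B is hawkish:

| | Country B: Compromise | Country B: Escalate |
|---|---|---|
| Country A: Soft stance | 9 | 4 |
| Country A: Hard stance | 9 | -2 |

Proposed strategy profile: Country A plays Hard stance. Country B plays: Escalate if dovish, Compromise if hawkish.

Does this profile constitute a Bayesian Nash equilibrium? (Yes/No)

Country A plays Hard stance: E[Hard stance] = 3/8·(11) + 5/8·(12) = 93/8; E[Soft stance] = 3/2. Best-responding. ✓
Country B (domestic pressure dovish), facing Hard stance: Compromise gives -8, Escalate gives 12. Proposed Escalate is best. ✓
Country B (domestic pressure hawkish), facing Hard stance: Compromise gives 9, Escalate gives -2. Proposed Compromise is best. ✓

Yes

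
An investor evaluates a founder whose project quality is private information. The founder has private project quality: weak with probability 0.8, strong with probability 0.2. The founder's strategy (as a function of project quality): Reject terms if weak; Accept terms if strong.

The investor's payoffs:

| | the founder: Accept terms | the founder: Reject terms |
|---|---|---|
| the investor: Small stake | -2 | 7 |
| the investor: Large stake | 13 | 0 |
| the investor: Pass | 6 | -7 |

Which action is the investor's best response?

Small stake

Compute the investor's expected payoff for each action, taking the expectation over the founder's type.
E[Small stake] = 0.8·(7) + 0.2·(-2) = 5.2
E[Large stake] = 0.8·(0) + 0.2·(13) = 2.6
E[Pass] = 0.8·(-7) + 0.2·(6) = -4.4
Best response: Small stake (5.2 is the largest).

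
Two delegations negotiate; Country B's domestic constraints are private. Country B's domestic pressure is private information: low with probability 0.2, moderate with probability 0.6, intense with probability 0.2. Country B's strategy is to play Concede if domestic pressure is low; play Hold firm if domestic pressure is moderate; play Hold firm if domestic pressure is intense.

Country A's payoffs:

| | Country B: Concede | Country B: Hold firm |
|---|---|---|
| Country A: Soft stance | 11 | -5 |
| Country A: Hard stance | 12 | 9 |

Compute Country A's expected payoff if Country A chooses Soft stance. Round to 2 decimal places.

-1.80

Take the expectation over Country B's domestic pressure, weighting each type's action by its prior probability.
E[Soft stance] = 0.2·11 + 0.6·(-5) + 0.2·(-5) = 2.2 + (-3) + (-1) = -1.8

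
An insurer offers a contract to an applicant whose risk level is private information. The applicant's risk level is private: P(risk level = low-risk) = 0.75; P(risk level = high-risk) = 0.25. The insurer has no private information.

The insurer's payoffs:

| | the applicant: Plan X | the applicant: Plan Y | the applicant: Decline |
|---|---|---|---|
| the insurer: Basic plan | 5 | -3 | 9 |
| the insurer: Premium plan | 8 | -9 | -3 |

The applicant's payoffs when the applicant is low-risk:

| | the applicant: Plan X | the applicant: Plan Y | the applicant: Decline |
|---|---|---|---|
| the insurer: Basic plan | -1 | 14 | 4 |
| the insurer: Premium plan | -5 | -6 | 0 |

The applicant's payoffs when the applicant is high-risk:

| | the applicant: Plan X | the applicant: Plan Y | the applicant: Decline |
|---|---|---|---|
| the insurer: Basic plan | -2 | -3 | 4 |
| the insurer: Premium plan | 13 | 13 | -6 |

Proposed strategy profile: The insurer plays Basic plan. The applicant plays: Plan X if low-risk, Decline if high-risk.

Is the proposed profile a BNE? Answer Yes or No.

No

The insurer plays Basic plan: E[Basic plan] = 0.75·(5) + 0.25·(9) = 6; E[Premium plan] = 5.25. Best-responding. ✓
The applicant (risk level low-risk), facing Basic plan: Plan X gives -1, Plan Y gives 14, Decline gives 4. Proposed Plan X is not best — profitable deviation exists. ✗
The applicant (risk level high-risk), facing Basic plan: Plan X gives -2, Plan Y gives -3, Decline gives 4. Proposed Decline is best. ✓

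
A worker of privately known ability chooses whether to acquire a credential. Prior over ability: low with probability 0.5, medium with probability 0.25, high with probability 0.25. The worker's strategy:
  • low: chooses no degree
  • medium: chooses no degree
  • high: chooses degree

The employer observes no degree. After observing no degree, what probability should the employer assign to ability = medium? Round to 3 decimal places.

0.333

Apply Bayes' rule using the sender's strategy as the likelihood.
P(no degree) = 0.5·1 + 0.25·1 + 0.25·0 = 0.75
P(medium | no degree) = (0.25·1) / 0.75 = 0.25 / 0.75 = 0.333333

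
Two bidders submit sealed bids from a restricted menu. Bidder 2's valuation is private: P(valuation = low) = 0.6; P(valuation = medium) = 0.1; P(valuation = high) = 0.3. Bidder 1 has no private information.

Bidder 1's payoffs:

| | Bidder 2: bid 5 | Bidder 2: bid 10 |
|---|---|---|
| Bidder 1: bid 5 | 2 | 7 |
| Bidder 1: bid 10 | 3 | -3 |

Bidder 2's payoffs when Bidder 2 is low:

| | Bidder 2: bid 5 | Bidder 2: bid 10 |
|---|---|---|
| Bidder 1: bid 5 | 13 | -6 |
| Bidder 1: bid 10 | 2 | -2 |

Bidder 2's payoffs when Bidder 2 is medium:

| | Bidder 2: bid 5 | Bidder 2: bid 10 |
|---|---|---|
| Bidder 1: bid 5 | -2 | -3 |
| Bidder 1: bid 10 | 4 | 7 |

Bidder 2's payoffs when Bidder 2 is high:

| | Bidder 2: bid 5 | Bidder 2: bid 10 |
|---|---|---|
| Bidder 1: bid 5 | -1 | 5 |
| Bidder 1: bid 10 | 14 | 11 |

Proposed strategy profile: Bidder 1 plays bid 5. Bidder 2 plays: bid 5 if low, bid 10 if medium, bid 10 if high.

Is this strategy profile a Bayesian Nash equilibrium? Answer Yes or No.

A profile is a BNE iff every type of every player is best-responding given beliefs about the other side.
Bidder 1 plays bid 5: E[bid 5] = 0.6·(2) + 0.1·(7) + 0.3·(7) = 4; E[bid 10] = 0.6. Best-responding. ✓
Bidder 2 (valuation low), facing bid 5: bid 5 gives 13, bid 10 gives -6. Proposed bid 5 is best. ✓
Bidder 2 (valuation medium), facing bid 5: bid 5 gives -2, bid 10 gives -3. Proposed bid 10 is not best — profitable deviation exists. ✗
Bidder 2 (valuation high), facing bid 5: bid 5 gives -1, bid 10 gives 5. Proposed bid 10 is best. ✓

No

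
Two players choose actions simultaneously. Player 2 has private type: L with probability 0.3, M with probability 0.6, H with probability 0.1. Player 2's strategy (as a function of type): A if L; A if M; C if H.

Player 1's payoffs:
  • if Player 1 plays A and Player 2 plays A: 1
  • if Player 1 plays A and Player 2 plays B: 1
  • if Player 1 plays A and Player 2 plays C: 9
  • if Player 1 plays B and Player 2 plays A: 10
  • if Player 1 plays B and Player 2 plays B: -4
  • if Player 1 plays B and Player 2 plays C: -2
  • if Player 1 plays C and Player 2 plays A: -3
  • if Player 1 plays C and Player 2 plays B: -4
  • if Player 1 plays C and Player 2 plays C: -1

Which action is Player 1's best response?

Compute Player 1's expected payoff for each action, taking the expectation over Player 2's type.
E[A] = 0.3·(1) + 0.6·(1) + 0.1·(9) = 1.8
E[B] = 0.3·(10) + 0.6·(10) + 0.1·(-2) = 8.8
E[C] = 0.3·(-3) + 0.6·(-3) + 0.1·(-1) = -2.8
Best response: B (8.8 is the largest).

B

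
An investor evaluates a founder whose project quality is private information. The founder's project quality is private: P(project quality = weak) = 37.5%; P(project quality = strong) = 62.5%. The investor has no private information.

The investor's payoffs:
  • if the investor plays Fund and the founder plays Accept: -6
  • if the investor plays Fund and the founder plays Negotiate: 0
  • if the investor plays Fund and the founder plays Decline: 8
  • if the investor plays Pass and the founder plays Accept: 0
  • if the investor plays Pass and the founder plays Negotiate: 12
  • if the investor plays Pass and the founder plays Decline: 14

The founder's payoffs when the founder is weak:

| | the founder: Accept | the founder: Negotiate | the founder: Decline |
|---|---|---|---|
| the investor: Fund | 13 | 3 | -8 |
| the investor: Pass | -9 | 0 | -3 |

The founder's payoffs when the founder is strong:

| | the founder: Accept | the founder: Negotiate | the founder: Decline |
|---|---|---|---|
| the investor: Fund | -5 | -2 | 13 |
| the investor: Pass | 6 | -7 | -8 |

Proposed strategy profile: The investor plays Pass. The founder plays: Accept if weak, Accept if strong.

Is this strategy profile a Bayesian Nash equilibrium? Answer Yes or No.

The investor plays Pass: E[Pass] = 0.375·(0) + 0.625·(0) = 0; E[Fund] = -6. Best-responding. ✓
The founder (project quality weak), facing Pass: Accept gives -9, Negotiate gives 0, Decline gives -3. Proposed Accept is not best — profitable deviation exists. ✗
The founder (project quality strong), facing Pass: Accept gives 6, Negotiate gives -7, Decline gives -8. Proposed Accept is best. ✓

No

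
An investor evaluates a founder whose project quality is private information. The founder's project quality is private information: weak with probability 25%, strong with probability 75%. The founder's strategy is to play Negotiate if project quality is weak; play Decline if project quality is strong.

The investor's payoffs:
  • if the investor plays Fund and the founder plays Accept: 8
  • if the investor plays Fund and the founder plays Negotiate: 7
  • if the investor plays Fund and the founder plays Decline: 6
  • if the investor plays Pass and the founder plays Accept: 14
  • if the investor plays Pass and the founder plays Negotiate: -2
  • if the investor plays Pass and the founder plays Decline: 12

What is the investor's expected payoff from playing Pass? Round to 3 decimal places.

8.500

E[Pass] = 0.25·(-2) + 0.75·12 = (-0.5) + 9 = 8.5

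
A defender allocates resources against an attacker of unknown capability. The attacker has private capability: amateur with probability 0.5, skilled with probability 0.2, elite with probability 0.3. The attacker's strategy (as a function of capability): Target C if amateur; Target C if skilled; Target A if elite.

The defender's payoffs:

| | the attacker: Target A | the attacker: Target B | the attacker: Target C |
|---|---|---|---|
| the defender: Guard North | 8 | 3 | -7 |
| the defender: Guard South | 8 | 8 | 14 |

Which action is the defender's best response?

Guard South

E[Guard North] = 0.5·(-7) + 0.2·(-7) + 0.3·(8) = -2.5
E[Guard South] = 0.5·(14) + 0.2·(14) + 0.3·(8) = 12.2
Best response: Guard South (12.2 is the largest).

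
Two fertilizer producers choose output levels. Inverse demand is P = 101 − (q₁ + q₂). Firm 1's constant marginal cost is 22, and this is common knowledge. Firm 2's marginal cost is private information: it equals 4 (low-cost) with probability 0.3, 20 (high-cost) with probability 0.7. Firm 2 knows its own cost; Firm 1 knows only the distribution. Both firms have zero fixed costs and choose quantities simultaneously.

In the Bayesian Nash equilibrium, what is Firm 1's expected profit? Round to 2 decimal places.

Type-c best response for Firm 2: q₂(c) = (101 − c)/2 − q₁/2.
Firm 1 maximizes expected profit; its first-order condition is 101 − 2q₁ − E[q₂] − 22 = 0.
Substituting E[q₂] and solving: E[c₂] = 15.2, so q₁ = (101 − 2·22 + 15.2)/3 = 24.0667.
E[P] = 101 − (q₁ + E[q₂]) = 46.0667; Firm 1's expected profit = (E[P] − 22)·q₁ = (46.0667 − 22)·24.0667 = 579.204.

579.20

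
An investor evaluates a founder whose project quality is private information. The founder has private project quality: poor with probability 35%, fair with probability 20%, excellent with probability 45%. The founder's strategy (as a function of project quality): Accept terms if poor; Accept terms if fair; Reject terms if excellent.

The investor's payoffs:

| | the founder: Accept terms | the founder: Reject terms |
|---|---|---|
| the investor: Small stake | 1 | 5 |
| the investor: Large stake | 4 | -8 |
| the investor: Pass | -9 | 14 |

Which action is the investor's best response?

E[Small stake] = 0.35·(1) + 0.2·(1) + 0.45·(5) = 2.8
E[Large stake] = 0.35·(4) + 0.2·(4) + 0.45·(-8) = -1.4
E[Pass] = 0.35·(-9) + 0.2·(-9) + 0.45·(14) = 1.35
Best response: Small stake (2.8 is the largest).

Small stake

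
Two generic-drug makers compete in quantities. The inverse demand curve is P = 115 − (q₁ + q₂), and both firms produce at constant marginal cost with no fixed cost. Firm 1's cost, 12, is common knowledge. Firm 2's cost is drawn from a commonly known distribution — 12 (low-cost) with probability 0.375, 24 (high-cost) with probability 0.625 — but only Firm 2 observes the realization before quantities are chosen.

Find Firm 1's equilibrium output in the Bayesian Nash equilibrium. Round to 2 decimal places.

36.83

Type-c best response for Firm 2: q₂(c) = (115 − c)/2 − q₁/2.
Firm 1 maximizes expected profit; its first-order condition is 115 − 2q₁ − E[q₂] − 12 = 0.
Substituting E[q₂] and solving: E[c₂] = 19.5, so q₁ = (115 − 2·12 + 19.5)/3 = 36.8333.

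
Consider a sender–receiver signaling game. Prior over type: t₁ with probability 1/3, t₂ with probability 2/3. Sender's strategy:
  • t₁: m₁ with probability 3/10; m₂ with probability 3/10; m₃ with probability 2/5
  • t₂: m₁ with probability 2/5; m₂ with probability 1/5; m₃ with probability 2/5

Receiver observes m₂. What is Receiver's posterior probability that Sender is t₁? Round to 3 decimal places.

Apply Bayes' rule using the sender's strategy as the likelihood.
P(m₂) = (1/3)·(3/10) + (2/3)·(1/5) = 7/30
P(t₁ | m₂) = ((1/3)·(3/10)) / (7/30) = (1/10) / (7/30) = 3/7

0.429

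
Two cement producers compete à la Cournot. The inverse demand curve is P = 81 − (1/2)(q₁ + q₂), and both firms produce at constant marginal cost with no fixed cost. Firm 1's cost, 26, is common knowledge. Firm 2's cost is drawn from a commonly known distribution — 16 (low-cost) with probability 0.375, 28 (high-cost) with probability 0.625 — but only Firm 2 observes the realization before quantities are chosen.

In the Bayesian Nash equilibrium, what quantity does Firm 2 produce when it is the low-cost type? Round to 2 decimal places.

47.50

Firm 2 with cost c maximizes (81 − (1/2)(q₁+q₂) − c)·q₂, giving q₂(c) = (81 − c − (1/2)q₁).
E[c₂] = 0.375·16 + 0.625·28 = 23.5
Firm 1's FOC against E[q₂] yields q₁ = (81 − 2·26 + E[c₂])/(3/2) = (81 − 52 + 23.5)/(3/2) = 35.
q₂(low-cost) = (81 − 16 − (1/2)·35) = 47.5.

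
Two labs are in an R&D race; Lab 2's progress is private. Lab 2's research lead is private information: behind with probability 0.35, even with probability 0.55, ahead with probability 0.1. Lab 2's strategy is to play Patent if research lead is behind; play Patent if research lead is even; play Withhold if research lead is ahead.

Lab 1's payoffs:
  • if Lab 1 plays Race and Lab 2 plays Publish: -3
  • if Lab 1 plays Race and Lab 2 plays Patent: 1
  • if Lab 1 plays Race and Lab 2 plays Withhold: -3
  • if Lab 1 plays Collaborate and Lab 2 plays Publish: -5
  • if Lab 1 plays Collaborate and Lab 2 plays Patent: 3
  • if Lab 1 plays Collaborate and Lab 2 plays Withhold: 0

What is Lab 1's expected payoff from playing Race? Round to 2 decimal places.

0.60

E[Race] = 0.35·1 + 0.55·1 + 0.1·(-3) = 0.35 + 0.55 + (-0.3) = 0.6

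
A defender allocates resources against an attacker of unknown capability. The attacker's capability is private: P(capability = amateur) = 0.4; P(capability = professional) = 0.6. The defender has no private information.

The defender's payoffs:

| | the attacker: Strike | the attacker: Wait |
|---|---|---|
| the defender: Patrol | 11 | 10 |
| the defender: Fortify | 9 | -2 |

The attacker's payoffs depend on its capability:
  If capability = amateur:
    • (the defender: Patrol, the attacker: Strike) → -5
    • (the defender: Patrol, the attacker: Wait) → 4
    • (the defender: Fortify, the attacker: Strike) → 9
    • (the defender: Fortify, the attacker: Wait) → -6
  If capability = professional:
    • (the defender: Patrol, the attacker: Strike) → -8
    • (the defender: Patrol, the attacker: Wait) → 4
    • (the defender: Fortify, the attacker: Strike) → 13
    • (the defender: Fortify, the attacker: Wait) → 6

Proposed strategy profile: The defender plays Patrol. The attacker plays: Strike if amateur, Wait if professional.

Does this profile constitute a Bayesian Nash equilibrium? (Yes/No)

No

The defender plays Patrol: E[Patrol] = 0.4·(11) + 0.6·(10) = 10.4; E[Fortify] = 2.4. Best-responding. ✓
The attacker (capability amateur), facing Patrol: Strike gives -5, Wait gives 4. Proposed Strike is not best — profitable deviation exists. ✗
The attacker (capability professional), facing Patrol: Strike gives -8, Wait gives 4. Proposed Wait is best. ✓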